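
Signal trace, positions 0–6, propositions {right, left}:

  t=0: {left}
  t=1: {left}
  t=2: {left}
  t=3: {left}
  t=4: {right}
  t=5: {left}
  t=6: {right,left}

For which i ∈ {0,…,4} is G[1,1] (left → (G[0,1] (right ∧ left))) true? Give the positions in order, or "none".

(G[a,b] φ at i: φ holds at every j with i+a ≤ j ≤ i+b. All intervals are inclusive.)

Evaluate at each i in [0,4]:
  i=0: ✗ (fails at j=1)
  i=1: ✗ (fails at j=2)
  i=2: ✗ (fails at j=3)
  i=3: ✓ (all of [4,4])
  i=4: ✗ (fails at j=5)

3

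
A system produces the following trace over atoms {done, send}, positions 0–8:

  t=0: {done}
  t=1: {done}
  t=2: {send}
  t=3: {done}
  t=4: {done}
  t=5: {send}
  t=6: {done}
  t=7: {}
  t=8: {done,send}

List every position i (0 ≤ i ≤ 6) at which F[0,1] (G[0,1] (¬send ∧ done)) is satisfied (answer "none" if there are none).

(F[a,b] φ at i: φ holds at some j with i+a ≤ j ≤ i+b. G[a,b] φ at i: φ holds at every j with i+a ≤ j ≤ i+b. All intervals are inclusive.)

0, 2, 3

Evaluate at each i in [0,6]:
  i=0: ✓ (witness j=0)
  i=1: ✗ (none in [1,2])
  i=2: ✓ (witness j=3)
  i=3: ✓ (witness j=3)
  i=4: ✗ (none in [4,5])
  i=5: ✗ (none in [5,6])
  i=6: ✗ (none in [6,7])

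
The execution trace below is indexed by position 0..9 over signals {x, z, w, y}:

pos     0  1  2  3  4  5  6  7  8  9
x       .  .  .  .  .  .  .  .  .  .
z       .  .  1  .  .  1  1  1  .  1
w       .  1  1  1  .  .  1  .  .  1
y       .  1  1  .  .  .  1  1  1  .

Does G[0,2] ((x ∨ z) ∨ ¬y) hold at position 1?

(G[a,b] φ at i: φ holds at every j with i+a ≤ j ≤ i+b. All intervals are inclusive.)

Check ((x ∨ z) ∨ ¬y) at every j in [1,3]:
  j=1: false
  j=2: true
  j=3: true
Fails at j=1 → formula fails.

No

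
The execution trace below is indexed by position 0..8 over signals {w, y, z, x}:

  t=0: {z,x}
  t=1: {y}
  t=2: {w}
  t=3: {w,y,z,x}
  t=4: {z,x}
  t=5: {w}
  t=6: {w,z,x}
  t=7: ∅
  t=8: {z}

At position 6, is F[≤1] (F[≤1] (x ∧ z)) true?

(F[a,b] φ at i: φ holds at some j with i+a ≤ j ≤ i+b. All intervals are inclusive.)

Yes

Check F[≤1] (x ∧ z) at each j in [6,7]:
  j=6: holds (witness at 6)
  j=7: fails (none in [7,8])
Found at j=6 → formula holds.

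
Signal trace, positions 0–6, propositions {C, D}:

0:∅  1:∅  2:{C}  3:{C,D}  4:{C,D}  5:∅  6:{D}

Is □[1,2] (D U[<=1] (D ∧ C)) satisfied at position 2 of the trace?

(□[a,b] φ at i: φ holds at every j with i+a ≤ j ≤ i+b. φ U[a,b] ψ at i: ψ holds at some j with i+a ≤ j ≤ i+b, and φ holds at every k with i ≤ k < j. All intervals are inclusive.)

Check (D U[<=1] (D ∧ C)) at every j in [3,4]:
  j=3: holds
  j=4: holds
All positions satisfy it → formula holds.

Holds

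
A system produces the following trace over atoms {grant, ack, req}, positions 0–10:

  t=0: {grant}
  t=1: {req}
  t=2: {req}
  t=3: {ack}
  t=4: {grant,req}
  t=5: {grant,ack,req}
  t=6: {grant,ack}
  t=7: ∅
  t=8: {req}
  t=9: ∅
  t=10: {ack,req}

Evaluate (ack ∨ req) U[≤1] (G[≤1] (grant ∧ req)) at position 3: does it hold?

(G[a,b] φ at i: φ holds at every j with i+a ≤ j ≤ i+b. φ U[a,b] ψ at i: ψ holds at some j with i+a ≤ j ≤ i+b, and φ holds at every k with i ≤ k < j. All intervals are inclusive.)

Holds

Need some j in [3,4] with G[≤1] (grant ∧ req), and (ack ∨ req) at every k in [3,j-1].
  j=3: G[≤1] (grant ∧ req) — fails at 3.
  j=4: G[≤1] (grant ∧ req) holds; (ack ∨ req) holds at every k in [3,3] → satisfied.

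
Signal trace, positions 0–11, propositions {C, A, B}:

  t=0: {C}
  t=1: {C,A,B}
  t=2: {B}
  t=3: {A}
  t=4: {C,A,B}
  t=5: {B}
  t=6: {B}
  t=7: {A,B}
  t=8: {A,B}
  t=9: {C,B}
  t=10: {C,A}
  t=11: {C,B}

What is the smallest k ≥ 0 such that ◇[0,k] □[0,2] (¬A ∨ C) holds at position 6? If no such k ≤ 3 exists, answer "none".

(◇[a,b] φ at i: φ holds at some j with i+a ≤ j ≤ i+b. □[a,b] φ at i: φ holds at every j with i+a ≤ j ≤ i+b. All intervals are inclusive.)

3

Scan j = 6,7,… for □[0,2] (¬A ∨ C):
  j=6: fails
  j=7: fails
  j=8: fails
  j=9: holds
First hit at j=9, so smallest k = 9-6 = 3.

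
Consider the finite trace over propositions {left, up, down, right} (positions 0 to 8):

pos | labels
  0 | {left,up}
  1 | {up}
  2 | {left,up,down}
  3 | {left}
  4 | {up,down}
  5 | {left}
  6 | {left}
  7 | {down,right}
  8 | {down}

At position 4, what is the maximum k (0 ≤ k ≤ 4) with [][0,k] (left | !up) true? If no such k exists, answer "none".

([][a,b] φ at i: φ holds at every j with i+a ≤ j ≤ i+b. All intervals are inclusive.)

none

(left | !up) must hold from j=4 onward; find where it first fails.
  j=4: fails → no k works.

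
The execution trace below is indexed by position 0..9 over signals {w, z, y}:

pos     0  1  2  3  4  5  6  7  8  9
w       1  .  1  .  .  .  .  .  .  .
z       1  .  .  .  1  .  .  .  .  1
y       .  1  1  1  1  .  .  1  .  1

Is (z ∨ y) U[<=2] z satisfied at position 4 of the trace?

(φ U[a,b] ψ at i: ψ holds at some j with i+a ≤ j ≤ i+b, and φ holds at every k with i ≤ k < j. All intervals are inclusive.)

Need some j in [4,6] with z, and (z ∨ y) at every k in [4,j-1].
  j=4: z holds; no prefix to check → satisfied.

Yes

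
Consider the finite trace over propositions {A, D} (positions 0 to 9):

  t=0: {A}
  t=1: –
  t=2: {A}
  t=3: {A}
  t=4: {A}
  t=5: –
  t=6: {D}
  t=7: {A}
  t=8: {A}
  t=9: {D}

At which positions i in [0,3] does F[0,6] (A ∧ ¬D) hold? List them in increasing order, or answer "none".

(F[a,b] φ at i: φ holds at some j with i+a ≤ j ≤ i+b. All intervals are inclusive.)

Evaluate at each i in [0,3]:
  i=0: ✓ (witness j=0)
  i=1: ✓ (witness j=2)
  i=2: ✓ (witness j=2)
  i=3: ✓ (witness j=3)

0, 1, 2, 3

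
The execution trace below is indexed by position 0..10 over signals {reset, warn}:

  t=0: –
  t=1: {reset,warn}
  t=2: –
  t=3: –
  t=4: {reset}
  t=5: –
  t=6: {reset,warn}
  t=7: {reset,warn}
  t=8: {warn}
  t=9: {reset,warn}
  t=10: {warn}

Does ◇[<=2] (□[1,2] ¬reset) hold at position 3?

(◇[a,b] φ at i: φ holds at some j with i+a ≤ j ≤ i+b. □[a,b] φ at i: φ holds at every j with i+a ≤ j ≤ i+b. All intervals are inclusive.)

Check □[1,2] ¬reset at each j in [3,5]:
  j=3: fails at 4
  j=4: fails at 6
  j=5: fails at 6
No position in the window satisfies it → formula fails.

Does not hold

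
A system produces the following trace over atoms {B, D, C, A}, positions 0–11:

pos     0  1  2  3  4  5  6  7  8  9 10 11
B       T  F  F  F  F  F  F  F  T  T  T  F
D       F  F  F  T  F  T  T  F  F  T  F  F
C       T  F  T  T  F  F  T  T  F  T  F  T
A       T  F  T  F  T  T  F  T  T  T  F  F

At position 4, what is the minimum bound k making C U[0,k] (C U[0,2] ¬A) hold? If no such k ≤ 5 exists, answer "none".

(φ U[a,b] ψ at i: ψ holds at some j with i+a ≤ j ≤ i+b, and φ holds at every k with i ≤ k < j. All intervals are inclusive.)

Need earliest j ≥ 4 with (C U[0,2] ¬A), and C at every k in [4,j-1].
  j=4: rhs fails.
  j=5: rhs fails.
  j=6: rhs holds but lhs fails at k=4.
  j=7: rhs fails.
  j=8: rhs fails.
  j=9: rhs holds but lhs fails at k=4.
No witness within the range → none.

none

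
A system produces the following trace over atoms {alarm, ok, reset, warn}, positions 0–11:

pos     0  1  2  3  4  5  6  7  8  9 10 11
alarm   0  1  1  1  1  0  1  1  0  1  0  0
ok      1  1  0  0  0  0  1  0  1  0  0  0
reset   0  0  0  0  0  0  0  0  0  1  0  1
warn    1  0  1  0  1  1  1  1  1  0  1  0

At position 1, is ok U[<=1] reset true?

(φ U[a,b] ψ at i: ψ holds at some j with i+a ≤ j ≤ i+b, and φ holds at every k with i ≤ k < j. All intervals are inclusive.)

Does not hold

Need some j in [1,2] with reset, and ok at every k in [1,j-1].
  j=1: reset false.
  j=2: reset false.
No j in the window works → until fails.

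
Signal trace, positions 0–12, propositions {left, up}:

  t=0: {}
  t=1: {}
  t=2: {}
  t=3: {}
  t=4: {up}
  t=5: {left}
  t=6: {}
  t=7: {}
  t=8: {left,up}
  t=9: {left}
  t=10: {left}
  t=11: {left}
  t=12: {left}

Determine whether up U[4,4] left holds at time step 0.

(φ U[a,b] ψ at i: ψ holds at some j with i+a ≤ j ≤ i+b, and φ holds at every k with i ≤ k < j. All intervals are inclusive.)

Need some j in [4,4] with left, and up at every k in [0,j-1].
  j=4: left false.
No j in the window works → until fails.

False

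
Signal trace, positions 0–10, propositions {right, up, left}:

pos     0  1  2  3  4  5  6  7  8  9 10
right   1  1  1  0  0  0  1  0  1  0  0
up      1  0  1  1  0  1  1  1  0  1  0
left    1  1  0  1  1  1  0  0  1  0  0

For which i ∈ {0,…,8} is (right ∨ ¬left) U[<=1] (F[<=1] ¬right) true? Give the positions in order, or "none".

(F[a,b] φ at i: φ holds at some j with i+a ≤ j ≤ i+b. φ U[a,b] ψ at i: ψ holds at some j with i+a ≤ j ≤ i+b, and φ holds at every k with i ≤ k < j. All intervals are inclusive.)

Evaluate at each i in [0,8]:
  i=0: ✗ (no rhs in [0,1])
  i=1: ✓ (rhs at j=2; lhs holds on [1,1])
  i=2: ✓ (rhs at j=2)
  i=3: ✓ (rhs at j=3)
  i=4: ✓ (rhs at j=4)
  i=5: ✓ (rhs at j=5)
  i=6: ✓ (rhs at j=6)
  i=7: ✓ (rhs at j=7)
  i=8: ✓ (rhs at j=8)

1, 2, 3, 4, 5, 6, 7, 8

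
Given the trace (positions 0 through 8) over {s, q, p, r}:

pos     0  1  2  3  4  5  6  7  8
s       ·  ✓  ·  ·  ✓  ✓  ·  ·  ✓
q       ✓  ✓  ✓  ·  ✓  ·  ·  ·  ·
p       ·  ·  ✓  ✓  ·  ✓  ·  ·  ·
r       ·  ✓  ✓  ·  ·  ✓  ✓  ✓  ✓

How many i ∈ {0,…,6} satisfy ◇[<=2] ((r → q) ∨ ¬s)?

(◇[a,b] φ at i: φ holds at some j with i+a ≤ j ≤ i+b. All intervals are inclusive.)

7

Evaluate at each i in [0,6]:
  i=0: ✓ (witness j=0)
  i=1: ✓ (witness j=1)
  i=2: ✓ (witness j=2)
  i=3: ✓ (witness j=3)
  i=4: ✓ (witness j=4)
  i=5: ✓ (witness j=6)
  i=6: ✓ (witness j=6)
Positions where it holds: {0, 1, 2, 3, 4, 5, 6} → 7.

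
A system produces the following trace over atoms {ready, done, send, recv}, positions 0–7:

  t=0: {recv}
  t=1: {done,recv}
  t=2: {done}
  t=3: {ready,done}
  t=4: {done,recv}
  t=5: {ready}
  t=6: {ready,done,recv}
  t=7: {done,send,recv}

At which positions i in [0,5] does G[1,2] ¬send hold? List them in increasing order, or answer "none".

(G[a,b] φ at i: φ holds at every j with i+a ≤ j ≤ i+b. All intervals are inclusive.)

Evaluate at each i in [0,5]:
  i=0: ✓ (all of [1,2])
  i=1: ✓ (all of [2,3])
  i=2: ✓ (all of [3,4])
  i=3: ✓ (all of [4,5])
  i=4: ✓ (all of [5,6])
  i=5: ✗ (fails at j=7)

0, 1, 2, 3, 4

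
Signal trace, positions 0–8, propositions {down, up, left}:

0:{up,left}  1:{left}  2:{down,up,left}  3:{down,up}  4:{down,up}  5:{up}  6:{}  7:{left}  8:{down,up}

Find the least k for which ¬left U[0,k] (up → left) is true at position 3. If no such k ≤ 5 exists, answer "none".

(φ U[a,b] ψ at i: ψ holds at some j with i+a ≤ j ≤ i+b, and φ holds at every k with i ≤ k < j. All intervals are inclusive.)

3

Need earliest j ≥ 3 with (up → left), and ¬left at every k in [3,j-1].
  j=3: rhs fails.
  j=4: rhs fails.
  j=5: rhs fails.
  j=6: rhs holds; lhs holds on [3,5]. k = 3.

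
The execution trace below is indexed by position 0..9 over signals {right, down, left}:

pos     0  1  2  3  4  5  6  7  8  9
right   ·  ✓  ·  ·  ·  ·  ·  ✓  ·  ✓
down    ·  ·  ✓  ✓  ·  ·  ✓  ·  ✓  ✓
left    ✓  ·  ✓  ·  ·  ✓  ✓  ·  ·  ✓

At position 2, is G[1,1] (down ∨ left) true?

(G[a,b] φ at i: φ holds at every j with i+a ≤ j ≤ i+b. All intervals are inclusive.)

Check (down ∨ left) at every j in [3,3]:
  j=3: true
All positions satisfy it → formula holds.

True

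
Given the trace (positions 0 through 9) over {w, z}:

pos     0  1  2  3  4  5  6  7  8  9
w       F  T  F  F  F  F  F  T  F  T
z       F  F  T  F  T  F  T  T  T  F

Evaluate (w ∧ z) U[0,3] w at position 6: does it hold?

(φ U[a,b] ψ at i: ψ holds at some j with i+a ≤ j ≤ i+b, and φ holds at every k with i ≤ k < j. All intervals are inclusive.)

Need some j in [6,9] with w, and (w ∧ z) at every k in [6,j-1].
  j=6: w false.
  j=7: w holds, but (w ∧ z) fails at k=6 → not this j.
  j=8: w false.
  j=9: w holds, but (w ∧ z) fails at k=6 → not this j.
No j in the window works → until fails.

Does not hold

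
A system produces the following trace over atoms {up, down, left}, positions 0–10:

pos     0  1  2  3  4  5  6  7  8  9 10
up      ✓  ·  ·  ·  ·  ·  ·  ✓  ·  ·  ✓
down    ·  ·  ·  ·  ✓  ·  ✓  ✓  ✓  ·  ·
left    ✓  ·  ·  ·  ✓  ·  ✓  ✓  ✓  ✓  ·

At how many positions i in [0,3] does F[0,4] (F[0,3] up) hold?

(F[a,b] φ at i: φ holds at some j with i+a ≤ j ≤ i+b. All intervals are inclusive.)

4

Evaluate at each i in [0,3]:
  i=0: ✓ (witness j=0)
  i=1: ✓ (witness j=4)
  i=2: ✓ (witness j=4)
  i=3: ✓ (witness j=4)
Positions where it holds: {0, 1, 2, 3} → 4.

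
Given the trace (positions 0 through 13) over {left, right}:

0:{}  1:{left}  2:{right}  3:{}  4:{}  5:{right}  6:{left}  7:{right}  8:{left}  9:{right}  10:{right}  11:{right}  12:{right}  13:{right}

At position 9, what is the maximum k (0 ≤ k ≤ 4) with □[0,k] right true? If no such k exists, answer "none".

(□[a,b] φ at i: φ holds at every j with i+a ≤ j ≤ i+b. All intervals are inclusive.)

4

right must hold from j=9 onward; find where it first fails.
  j=9: holds
  j=10: holds
  j=11: holds
  j=12: holds
  j=13: holds
Holds through j=13; largest k = 4.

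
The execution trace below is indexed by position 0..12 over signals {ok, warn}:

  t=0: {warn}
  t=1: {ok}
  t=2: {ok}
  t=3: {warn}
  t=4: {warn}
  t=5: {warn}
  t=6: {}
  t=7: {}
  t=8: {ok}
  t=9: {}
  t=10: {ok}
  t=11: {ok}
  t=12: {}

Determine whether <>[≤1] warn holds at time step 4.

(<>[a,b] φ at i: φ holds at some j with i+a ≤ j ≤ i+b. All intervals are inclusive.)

Check warn at each j in [4,5]:
  j=4: true
  j=5: true
Found at j=4 → formula holds.

Holds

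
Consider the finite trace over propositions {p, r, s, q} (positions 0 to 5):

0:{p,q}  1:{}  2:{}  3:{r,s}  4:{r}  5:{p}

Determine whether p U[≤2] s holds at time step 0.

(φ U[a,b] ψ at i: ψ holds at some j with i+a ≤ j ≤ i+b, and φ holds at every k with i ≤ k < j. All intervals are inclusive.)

Need some j in [0,2] with s, and p at every k in [0,j-1].
  j=0: s false.
  j=1: s false.
  j=2: s false.
No j in the window works → until fails.

No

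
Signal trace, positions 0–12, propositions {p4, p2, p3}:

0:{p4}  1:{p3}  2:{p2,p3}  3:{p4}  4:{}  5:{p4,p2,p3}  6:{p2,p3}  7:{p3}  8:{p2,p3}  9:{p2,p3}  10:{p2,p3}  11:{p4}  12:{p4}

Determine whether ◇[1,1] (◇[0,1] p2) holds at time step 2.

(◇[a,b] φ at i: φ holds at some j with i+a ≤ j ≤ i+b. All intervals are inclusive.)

Does not hold

Check ◇[0,1] p2 at each j in [3,3]:
  j=3: fails (none in [3,4])
No position in the window satisfies it → formula fails.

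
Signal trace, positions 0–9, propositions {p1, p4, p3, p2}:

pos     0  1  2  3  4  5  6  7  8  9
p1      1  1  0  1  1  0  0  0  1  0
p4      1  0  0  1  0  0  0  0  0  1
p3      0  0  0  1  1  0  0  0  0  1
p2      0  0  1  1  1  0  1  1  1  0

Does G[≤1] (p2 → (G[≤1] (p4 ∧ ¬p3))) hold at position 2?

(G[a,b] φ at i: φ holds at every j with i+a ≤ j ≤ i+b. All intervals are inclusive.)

Check (p2 → (G[≤1] (p4 ∧ ¬p3))) at every j in [2,3]:
  j=2: antecedent true; consequent fails at 2 → ✗
  j=3: antecedent true; consequent fails at 3 → ✗
Fails at j=2 → formula fails.

False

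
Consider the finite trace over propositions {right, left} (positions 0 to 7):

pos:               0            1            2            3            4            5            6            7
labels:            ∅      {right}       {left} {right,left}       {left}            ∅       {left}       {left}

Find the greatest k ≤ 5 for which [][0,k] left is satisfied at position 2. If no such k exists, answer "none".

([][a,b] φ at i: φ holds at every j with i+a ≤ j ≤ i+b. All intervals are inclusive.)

left must hold from j=2 onward; find where it first fails.
  j=2: holds
  j=3: holds
  j=4: holds
  j=5: fails
Holds on [2,4], so largest k = 2.

2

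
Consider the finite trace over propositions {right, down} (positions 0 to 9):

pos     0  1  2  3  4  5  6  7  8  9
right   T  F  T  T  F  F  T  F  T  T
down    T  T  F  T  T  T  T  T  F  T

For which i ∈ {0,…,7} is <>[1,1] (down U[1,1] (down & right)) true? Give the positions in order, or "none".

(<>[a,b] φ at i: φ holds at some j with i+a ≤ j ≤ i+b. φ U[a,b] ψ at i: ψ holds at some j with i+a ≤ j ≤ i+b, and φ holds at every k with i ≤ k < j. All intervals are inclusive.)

4

Evaluate at each i in [0,7]:
  i=0: ✗ (none in [1,1])
  i=1: ✗ (none in [2,2])
  i=2: ✗ (none in [3,3])
  i=3: ✗ (none in [4,4])
  i=4: ✓ (witness j=5)
  i=5: ✗ (none in [6,6])
  i=6: ✗ (none in [7,7])
  i=7: ✗ (none in [8,8])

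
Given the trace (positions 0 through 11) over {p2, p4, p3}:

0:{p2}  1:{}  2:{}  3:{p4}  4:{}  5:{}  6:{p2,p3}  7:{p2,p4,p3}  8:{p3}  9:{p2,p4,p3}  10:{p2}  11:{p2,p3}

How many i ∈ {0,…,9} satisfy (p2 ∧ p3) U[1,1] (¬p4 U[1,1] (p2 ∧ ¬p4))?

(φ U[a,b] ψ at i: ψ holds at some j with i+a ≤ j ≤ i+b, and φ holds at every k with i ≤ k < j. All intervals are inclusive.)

1

Evaluate at each i in [0,9]:
  i=0: ✗ (no rhs in [1,1])
  i=1: ✗ (no rhs in [2,2])
  i=2: ✗ (no rhs in [3,3])
  i=3: ✗ (no rhs in [4,4])
  i=4: ✗ (lhs fails at k=4 before rhs at j=5)
  i=5: ✗ (no rhs in [6,6])
  i=6: ✗ (no rhs in [7,7])
  i=7: ✗ (no rhs in [8,8])
  i=8: ✗ (no rhs in [9,9])
  i=9: ✓ (rhs at j=10; lhs holds on [9,9])
Positions where it holds: {9} → 1.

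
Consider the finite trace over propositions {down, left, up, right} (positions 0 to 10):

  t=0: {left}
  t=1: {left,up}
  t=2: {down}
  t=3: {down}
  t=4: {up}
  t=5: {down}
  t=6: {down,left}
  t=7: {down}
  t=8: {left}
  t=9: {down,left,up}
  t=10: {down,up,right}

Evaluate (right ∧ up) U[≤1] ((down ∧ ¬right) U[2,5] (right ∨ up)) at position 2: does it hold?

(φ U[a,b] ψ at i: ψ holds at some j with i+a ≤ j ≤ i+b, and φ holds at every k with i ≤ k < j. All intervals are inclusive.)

True

Need some j in [2,3] with ((down ∧ ¬right) U[2,5] (right ∨ up)), and (right ∧ up) at every k in [2,j-1].
  j=2: ((down ∧ ¬right) U[2,5] (right ∨ up)) holds; no prefix to check → satisfied.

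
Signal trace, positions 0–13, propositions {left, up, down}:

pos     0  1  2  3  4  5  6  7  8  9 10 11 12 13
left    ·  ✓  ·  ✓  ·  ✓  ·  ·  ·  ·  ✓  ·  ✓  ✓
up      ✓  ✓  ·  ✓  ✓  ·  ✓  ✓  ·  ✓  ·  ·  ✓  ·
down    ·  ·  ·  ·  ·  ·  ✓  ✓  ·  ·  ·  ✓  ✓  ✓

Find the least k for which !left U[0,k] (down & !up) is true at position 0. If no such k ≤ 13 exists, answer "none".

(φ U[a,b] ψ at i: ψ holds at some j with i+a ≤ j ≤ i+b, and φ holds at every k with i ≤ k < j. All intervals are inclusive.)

none

Need earliest j ≥ 0 with (down & !up), and !left at every k in [0,j-1].
  j=0: rhs fails.
  j=1: rhs fails.
  j=2: rhs fails.
  j=3: rhs fails.
  j=4: rhs fails.
  j=5: rhs fails.
  j=6: rhs fails.
  j=7: rhs fails.
  j=8: rhs fails.
  j=9: rhs fails.
  j=10: rhs fails.
  j=11: rhs holds but lhs fails at k=1.
  j=12: rhs fails.
  j=13: rhs holds but lhs fails at k=1.
No witness within the range → none.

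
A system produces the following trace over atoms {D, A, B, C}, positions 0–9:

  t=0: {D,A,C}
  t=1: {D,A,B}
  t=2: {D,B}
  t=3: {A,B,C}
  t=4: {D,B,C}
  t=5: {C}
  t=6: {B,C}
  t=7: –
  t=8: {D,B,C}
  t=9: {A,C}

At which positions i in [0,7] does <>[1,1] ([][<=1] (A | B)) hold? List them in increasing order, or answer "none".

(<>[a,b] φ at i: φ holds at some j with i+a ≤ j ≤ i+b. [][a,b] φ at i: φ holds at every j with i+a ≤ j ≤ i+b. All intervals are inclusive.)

0, 1, 2, 7

Evaluate at each i in [0,7]:
  i=0: ✓ (witness j=1)
  i=1: ✓ (witness j=2)
  i=2: ✓ (witness j=3)
  i=3: ✗ (none in [4,4])
  i=4: ✗ (none in [5,5])
  i=5: ✗ (none in [6,6])
  i=6: ✗ (none in [7,7])
  i=7: ✓ (witness j=8)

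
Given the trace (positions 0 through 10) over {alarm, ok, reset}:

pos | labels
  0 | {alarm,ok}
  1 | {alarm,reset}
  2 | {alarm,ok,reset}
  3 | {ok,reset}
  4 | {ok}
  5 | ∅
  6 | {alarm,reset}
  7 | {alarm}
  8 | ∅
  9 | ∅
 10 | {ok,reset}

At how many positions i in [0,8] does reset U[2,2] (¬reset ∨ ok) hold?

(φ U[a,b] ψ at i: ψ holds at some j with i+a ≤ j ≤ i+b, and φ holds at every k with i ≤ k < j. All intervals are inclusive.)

Evaluate at each i in [0,8]:
  i=0: ✗ (lhs fails at k=0 before rhs at j=2)
  i=1: ✓ (rhs at j=3; lhs holds on [1,2])
  i=2: ✓ (rhs at j=4; lhs holds on [2,3])
  i=3: ✗ (lhs fails at k=4 before rhs at j=5)
  i=4: ✗ (no rhs in [6,6])
  i=5: ✗ (lhs fails at k=5 before rhs at j=7)
  i=6: ✗ (lhs fails at k=7 before rhs at j=8)
  i=7: ✗ (lhs fails at k=7 before rhs at j=9)
  i=8: ✗ (lhs fails at k=8 before rhs at j=10)
Positions where it holds: {1, 2} → 2.

2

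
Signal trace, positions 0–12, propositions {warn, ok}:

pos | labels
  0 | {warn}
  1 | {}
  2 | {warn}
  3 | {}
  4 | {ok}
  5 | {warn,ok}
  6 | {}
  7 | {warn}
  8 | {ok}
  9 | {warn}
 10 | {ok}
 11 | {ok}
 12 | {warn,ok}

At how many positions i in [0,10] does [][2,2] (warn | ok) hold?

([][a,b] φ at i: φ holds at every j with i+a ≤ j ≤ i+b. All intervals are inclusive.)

Evaluate at each i in [0,10]:
  i=0: ✓ (all of [2,2])
  i=1: ✗ (fails at j=3)
  i=2: ✓ (all of [4,4])
  i=3: ✓ (all of [5,5])
  i=4: ✗ (fails at j=6)
  i=5: ✓ (all of [7,7])
  i=6: ✓ (all of [8,8])
  i=7: ✓ (all of [9,9])
  i=8: ✓ (all of [10,10])
  i=9: ✓ (all of [11,11])
  i=10: ✓ (all of [12,12])
Positions where it holds: {0, 2, 3, 5, 6, 7, 8, 9, 10} → 9.

9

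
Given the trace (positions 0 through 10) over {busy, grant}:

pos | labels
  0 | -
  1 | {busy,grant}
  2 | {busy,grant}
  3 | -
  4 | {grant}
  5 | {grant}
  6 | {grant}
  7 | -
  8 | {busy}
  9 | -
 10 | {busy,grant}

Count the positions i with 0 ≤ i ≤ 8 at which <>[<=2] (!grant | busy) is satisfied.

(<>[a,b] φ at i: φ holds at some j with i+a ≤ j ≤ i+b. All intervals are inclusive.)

Evaluate at each i in [0,8]:
  i=0: ✓ (witness j=0)
  i=1: ✓ (witness j=1)
  i=2: ✓ (witness j=2)
  i=3: ✓ (witness j=3)
  i=4: ✗ (none in [4,6])
  i=5: ✓ (witness j=7)
  i=6: ✓ (witness j=7)
  i=7: ✓ (witness j=7)
  i=8: ✓ (witness j=8)
Positions where it holds: {0, 1, 2, 3, 5, 6, 7, 8} → 8.

8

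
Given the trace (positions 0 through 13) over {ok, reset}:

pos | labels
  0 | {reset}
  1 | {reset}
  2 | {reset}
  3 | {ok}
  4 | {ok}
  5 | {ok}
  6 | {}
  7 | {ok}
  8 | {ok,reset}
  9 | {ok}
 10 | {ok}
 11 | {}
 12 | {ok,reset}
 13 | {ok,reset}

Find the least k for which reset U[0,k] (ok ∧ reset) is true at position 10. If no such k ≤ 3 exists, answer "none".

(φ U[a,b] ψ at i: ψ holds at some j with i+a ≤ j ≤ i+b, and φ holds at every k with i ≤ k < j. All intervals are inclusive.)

Need earliest j ≥ 10 with (ok ∧ reset), and reset at every k in [10,j-1].
  j=10: rhs fails.
  j=11: rhs fails.
  j=12: rhs holds but lhs fails at k=10.
  j=13: rhs holds but lhs fails at k=10.
No witness within the range → none.

none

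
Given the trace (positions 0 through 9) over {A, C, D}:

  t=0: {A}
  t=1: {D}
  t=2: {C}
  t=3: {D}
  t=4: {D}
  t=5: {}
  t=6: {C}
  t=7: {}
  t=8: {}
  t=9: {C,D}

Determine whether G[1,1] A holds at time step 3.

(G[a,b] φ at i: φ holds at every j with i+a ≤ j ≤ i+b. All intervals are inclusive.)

Check A at every j in [4,4]:
  j=4: false
Fails at j=4 → formula fails.

False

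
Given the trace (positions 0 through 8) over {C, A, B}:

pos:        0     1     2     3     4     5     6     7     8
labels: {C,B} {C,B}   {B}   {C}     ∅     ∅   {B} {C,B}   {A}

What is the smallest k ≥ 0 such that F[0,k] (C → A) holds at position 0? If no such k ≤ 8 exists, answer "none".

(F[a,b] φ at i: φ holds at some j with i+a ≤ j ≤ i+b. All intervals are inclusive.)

Scan j = 0,1,… for (C → A):
  j=0: fails
  j=1: fails
  j=2: holds
First hit at j=2, so smallest k = 2-0 = 2.

2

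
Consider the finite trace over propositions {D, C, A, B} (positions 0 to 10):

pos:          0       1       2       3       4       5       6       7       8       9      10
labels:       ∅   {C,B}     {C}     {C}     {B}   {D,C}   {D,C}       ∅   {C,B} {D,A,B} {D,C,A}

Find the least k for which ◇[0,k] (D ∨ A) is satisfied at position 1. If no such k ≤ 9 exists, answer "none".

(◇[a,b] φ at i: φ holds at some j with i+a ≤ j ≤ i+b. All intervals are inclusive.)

4

Scan j = 1,2,… for (D ∨ A):
  j=1: fails
  j=2: fails
  j=3: fails
  j=4: fails
  j=5: holds
First hit at j=5, so smallest k = 5-1 = 4.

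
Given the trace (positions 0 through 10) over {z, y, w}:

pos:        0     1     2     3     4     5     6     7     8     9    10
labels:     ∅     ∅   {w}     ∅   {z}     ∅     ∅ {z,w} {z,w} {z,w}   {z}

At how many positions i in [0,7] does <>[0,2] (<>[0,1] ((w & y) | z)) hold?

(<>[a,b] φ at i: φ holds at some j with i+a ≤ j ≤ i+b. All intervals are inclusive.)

Evaluate at each i in [0,7]:
  i=0: ✗ (none in [0,2])
  i=1: ✓ (witness j=3)
  i=2: ✓ (witness j=3)
  i=3: ✓ (witness j=3)
  i=4: ✓ (witness j=4)
  i=5: ✓ (witness j=6)
  i=6: ✓ (witness j=6)
  i=7: ✓ (witness j=7)
Positions where it holds: {1, 2, 3, 4, 5, 6, 7} → 7.

7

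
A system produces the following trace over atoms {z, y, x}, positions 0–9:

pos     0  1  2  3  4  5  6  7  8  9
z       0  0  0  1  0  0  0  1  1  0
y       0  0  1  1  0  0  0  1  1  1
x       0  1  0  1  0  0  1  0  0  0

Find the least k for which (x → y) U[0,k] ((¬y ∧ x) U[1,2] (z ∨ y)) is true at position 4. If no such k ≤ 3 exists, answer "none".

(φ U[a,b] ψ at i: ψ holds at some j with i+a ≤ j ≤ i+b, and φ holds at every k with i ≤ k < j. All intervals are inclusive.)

2

Need earliest j ≥ 4 with ((¬y ∧ x) U[1,2] (z ∨ y)), and (x → y) at every k in [4,j-1].
  j=4: rhs fails.
  j=5: rhs fails.
  j=6: rhs holds; lhs holds on [4,5]. k = 2.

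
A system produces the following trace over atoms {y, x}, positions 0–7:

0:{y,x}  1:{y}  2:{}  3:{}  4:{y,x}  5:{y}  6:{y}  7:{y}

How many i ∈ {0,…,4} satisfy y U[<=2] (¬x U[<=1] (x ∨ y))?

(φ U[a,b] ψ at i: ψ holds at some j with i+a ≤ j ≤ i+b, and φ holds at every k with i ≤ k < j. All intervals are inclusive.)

Evaluate at each i in [0,4]:
  i=0: ✓ (rhs at j=0)
  i=1: ✓ (rhs at j=1)
  i=2: ✗ (lhs fails at k=2 before rhs at j=3)
  i=3: ✓ (rhs at j=3)
  i=4: ✓ (rhs at j=4)
Positions where it holds: {0, 1, 3, 4} → 4.

4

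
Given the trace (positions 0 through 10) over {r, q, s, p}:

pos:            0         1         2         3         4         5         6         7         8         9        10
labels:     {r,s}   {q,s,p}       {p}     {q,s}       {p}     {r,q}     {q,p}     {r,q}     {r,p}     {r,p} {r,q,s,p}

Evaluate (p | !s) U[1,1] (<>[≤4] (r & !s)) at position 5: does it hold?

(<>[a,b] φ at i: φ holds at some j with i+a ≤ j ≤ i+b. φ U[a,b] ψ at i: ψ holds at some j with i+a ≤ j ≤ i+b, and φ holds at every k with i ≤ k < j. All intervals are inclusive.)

True

Need some j in [6,6] with <>[≤4] (r & !s), and (p | !s) at every k in [5,j-1].
  j=6: <>[≤4] (r & !s) holds; (p | !s) holds at every k in [5,5] → satisfied.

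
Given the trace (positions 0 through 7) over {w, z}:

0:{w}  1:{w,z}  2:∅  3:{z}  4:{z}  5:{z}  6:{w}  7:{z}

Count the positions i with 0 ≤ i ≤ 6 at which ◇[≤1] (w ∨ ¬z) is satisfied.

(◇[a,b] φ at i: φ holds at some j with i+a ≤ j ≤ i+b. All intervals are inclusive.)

Evaluate at each i in [0,6]:
  i=0: ✓ (witness j=0)
  i=1: ✓ (witness j=1)
  i=2: ✓ (witness j=2)
  i=3: ✗ (none in [3,4])
  i=4: ✗ (none in [4,5])
  i=5: ✓ (witness j=6)
  i=6: ✓ (witness j=6)
Positions where it holds: {0, 1, 2, 5, 6} → 5.

5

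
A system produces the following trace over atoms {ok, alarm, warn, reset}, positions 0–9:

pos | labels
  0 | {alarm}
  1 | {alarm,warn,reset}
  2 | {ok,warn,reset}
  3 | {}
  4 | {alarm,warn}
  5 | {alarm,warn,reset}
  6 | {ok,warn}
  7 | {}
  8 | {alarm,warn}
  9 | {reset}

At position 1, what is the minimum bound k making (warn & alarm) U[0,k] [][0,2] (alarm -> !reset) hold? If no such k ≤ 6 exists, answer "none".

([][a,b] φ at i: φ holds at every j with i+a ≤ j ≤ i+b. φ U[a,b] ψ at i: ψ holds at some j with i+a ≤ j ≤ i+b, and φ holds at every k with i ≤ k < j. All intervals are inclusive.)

Need earliest j ≥ 1 with [][0,2] (alarm -> !reset), and (warn & alarm) at every k in [1,j-1].
  j=1: rhs fails.
  j=2: rhs holds; lhs holds on [1,1]. k = 1.

1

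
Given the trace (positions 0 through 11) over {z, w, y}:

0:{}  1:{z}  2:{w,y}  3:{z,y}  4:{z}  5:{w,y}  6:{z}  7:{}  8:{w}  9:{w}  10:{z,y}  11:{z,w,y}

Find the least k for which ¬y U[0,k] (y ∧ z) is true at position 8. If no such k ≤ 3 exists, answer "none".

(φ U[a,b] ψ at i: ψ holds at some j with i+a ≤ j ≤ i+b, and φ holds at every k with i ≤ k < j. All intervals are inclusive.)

2

Need earliest j ≥ 8 with (y ∧ z), and ¬y at every k in [8,j-1].
  j=8: rhs fails.
  j=9: rhs fails.
  j=10: rhs holds; lhs holds on [8,9]. k = 2.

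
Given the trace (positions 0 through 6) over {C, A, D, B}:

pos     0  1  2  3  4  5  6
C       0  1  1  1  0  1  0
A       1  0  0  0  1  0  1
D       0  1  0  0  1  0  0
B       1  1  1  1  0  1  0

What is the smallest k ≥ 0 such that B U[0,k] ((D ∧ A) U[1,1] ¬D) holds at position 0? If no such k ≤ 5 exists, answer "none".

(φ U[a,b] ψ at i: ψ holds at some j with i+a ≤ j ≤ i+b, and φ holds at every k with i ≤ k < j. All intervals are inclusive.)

Need earliest j ≥ 0 with ((D ∧ A) U[1,1] ¬D), and B at every k in [0,j-1].
  j=0: rhs fails.
  j=1: rhs fails.
  j=2: rhs fails.
  j=3: rhs fails.
  j=4: rhs holds; lhs holds on [0,3]. k = 4.

4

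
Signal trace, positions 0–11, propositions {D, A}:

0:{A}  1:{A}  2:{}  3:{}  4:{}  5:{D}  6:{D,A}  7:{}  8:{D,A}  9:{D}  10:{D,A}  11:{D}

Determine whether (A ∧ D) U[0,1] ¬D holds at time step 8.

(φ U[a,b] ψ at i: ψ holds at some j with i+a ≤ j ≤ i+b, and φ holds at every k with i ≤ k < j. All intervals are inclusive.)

Need some j in [8,9] with ¬D, and (A ∧ D) at every k in [8,j-1].
  j=8: ¬D false.
  j=9: ¬D false.
No j in the window works → until fails.

False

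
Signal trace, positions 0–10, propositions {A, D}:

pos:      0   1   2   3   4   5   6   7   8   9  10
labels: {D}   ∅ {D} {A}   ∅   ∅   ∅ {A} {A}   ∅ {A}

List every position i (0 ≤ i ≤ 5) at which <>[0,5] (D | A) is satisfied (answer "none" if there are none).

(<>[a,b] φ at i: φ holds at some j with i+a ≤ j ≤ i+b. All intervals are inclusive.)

Evaluate at each i in [0,5]:
  i=0: ✓ (witness j=0)
  i=1: ✓ (witness j=2)
  i=2: ✓ (witness j=2)
  i=3: ✓ (witness j=3)
  i=4: ✓ (witness j=7)
  i=5: ✓ (witness j=7)

0, 1, 2, 3, 4, 5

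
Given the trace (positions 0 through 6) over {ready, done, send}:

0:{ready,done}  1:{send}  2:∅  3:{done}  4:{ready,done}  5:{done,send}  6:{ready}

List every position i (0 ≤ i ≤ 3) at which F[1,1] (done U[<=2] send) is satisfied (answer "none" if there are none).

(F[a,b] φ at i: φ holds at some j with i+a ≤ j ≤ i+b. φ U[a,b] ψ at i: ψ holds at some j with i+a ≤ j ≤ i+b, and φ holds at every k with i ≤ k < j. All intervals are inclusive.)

Evaluate at each i in [0,3]:
  i=0: ✓ (witness j=1)
  i=1: ✗ (none in [2,2])
  i=2: ✓ (witness j=3)
  i=3: ✓ (witness j=4)

0, 2, 3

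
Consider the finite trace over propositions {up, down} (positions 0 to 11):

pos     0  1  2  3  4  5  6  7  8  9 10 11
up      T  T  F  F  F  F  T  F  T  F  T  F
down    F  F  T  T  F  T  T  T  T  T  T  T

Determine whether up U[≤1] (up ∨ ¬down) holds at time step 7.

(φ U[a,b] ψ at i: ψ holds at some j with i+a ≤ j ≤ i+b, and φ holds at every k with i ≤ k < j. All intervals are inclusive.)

False

Need some j in [7,8] with (up ∨ ¬down), and up at every k in [7,j-1].
  j=7: (up ∨ ¬down) false.
  j=8: (up ∨ ¬down) holds, but up fails at k=7 → not this j.
No j in the window works → until fails.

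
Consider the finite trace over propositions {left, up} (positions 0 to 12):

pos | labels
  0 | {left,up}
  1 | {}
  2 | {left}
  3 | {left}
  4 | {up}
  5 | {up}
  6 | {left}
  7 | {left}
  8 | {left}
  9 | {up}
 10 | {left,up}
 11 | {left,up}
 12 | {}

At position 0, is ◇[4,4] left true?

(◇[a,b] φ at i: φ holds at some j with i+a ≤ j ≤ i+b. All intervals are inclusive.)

Check left at each j in [4,4]:
  j=4: false
No position in the window satisfies it → formula fails.

No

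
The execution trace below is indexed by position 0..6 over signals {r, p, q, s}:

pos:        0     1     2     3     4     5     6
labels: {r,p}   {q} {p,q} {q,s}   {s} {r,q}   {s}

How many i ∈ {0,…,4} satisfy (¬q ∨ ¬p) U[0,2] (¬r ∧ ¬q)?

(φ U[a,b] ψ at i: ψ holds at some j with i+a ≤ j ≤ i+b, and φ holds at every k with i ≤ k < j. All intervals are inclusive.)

2

Evaluate at each i in [0,4]:
  i=0: ✗ (no rhs in [0,2])
  i=1: ✗ (no rhs in [1,3])
  i=2: ✗ (lhs fails at k=2 before rhs at j=4)
  i=3: ✓ (rhs at j=4; lhs holds on [3,3])
  i=4: ✓ (rhs at j=4)
Positions where it holds: {3, 4} → 2.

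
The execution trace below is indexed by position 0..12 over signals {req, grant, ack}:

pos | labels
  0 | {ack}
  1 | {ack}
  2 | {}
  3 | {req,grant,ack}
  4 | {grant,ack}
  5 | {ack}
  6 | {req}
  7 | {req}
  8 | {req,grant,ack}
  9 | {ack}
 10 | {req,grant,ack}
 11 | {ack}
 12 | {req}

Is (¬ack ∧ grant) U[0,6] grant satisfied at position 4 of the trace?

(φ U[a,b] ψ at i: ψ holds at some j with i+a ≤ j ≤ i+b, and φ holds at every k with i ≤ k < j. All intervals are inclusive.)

Need some j in [4,10] with grant, and (¬ack ∧ grant) at every k in [4,j-1].
  j=4: grant holds; no prefix to check → satisfied.

Holds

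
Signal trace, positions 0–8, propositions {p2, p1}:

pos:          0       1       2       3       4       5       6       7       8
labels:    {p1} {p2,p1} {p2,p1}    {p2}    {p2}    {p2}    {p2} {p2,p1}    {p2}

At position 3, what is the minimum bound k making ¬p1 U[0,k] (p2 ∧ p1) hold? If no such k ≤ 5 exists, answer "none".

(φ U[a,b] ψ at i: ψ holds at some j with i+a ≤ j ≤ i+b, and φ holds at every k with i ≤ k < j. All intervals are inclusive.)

4

Need earliest j ≥ 3 with (p2 ∧ p1), and ¬p1 at every k in [3,j-1].
  j=3: rhs fails.
  j=4: rhs fails.
  j=5: rhs fails.
  j=6: rhs fails.
  j=7: rhs holds; lhs holds on [3,6]. k = 4.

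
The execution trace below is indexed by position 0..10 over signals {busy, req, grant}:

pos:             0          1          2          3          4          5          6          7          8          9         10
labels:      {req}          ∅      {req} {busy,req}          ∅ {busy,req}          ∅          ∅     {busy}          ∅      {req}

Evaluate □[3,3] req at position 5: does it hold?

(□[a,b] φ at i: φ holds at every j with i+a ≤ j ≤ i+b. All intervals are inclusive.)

Check req at every j in [8,8]:
  j=8: false
Fails at j=8 → formula fails.

Does not hold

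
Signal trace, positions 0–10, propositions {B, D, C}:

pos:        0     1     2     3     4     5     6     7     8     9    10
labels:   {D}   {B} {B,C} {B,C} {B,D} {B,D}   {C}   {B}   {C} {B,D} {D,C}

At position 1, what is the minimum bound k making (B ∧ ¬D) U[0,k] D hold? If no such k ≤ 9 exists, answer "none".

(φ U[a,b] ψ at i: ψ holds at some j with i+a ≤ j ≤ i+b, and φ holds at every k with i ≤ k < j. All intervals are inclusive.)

Need earliest j ≥ 1 with D, and (B ∧ ¬D) at every k in [1,j-1].
  j=1: rhs fails.
  j=2: rhs fails.
  j=3: rhs fails.
  j=4: rhs holds; lhs holds on [1,3]. k = 3.

3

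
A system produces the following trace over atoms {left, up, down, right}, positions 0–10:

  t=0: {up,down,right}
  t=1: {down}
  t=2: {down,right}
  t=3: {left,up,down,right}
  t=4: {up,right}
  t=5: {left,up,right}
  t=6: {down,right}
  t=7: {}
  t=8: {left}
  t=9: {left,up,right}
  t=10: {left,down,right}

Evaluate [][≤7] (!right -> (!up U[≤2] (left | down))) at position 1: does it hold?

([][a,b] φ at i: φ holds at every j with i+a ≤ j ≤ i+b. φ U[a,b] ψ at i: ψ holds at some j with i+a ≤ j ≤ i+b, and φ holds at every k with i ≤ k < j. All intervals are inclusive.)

Check (!right -> (!up U[≤2] (left | down))) at every j in [1,8]:
  j=1: antecedent true; consequent holds → ✓
  j=2: antecedent false → ✓
  j=3: antecedent false → ✓
  j=4: antecedent false → ✓
  j=5: antecedent false → ✓
  j=6: antecedent false → ✓
  j=7: antecedent true; consequent holds → ✓
  j=8: antecedent true; consequent holds → ✓
All positions satisfy it → formula holds.

True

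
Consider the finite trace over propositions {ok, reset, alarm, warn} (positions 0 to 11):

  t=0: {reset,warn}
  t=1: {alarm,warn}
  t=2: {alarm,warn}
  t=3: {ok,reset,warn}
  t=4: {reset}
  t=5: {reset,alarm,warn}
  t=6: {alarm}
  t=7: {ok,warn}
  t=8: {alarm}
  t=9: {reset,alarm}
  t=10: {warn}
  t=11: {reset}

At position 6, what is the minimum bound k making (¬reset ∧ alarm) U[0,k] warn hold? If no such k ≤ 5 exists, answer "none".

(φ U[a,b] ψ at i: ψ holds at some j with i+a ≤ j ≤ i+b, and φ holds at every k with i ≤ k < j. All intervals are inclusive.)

Need earliest j ≥ 6 with warn, and (¬reset ∧ alarm) at every k in [6,j-1].
  j=6: rhs fails.
  j=7: rhs holds; lhs holds on [6,6]. k = 1.

1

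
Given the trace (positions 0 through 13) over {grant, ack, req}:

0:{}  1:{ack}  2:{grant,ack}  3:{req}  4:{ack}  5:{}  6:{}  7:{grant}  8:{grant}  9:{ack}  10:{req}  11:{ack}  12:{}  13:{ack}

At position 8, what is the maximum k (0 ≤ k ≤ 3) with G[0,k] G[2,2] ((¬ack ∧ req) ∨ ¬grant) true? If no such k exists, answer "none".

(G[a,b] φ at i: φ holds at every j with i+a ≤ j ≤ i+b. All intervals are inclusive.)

3

G[2,2] ((¬ack ∧ req) ∨ ¬grant) must hold from j=8 onward; find where it first fails.
  j=8: holds
  j=9: holds
  j=10: holds
  j=11: holds
Holds through j=11; largest k = 3.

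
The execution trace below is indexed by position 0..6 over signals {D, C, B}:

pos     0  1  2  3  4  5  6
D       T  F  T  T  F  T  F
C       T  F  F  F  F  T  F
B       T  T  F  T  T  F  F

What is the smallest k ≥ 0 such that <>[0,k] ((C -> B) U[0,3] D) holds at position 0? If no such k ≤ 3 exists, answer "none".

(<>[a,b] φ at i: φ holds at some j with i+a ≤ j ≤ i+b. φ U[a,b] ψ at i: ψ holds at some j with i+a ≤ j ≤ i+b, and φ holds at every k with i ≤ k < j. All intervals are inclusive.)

Scan j = 0,1,… for ((C -> B) U[0,3] D):
  j=0: holds
First hit at j=0, so smallest k = 0-0 = 0.

0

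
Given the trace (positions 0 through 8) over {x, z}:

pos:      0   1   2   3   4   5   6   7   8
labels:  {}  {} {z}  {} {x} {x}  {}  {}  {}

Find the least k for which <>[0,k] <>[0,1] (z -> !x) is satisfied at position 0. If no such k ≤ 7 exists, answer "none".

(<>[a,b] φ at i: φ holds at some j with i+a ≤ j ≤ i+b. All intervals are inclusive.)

Scan j = 0,1,… for <>[0,1] (z -> !x):
  j=0: holds
First hit at j=0, so smallest k = 0-0 = 0.

0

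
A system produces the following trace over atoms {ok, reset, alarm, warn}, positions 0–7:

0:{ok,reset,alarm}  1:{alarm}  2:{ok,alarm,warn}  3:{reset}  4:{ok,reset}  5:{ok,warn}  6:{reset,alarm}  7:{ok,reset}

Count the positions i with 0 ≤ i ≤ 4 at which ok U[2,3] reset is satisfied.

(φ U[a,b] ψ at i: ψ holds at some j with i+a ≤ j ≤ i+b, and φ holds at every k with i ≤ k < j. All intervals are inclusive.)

1

Evaluate at each i in [0,4]:
  i=0: ✗ (lhs fails at k=1 before rhs at j=3)
  i=1: ✗ (lhs fails at k=1 before rhs at j=3)
  i=2: ✗ (lhs fails at k=3 before rhs at j=4)
  i=3: ✗ (lhs fails at k=3 before rhs at j=6)
  i=4: ✓ (rhs at j=6; lhs holds on [4,5])
Positions where it holds: {4} → 1.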